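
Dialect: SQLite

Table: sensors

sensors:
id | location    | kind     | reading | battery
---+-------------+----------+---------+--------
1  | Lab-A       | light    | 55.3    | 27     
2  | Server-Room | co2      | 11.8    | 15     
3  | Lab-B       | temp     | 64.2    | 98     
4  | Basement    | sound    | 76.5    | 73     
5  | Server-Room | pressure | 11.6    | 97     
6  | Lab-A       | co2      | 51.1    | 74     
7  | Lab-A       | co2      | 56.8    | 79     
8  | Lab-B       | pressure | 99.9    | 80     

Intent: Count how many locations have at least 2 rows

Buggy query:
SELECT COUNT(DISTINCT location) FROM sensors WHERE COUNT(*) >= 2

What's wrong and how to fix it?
Bug: COUNT(*) cannot appear in WHERE; the per-group count doesn't exist yet

Fix: Use a subquery that GROUPs and filters with HAVING, then count its rows

Corrected query:
SELECT COUNT(*) FROM (SELECT location FROM sensors GROUP BY location HAVING COUNT(*) >= 2)

Result:
COUNT(*)
--------
3       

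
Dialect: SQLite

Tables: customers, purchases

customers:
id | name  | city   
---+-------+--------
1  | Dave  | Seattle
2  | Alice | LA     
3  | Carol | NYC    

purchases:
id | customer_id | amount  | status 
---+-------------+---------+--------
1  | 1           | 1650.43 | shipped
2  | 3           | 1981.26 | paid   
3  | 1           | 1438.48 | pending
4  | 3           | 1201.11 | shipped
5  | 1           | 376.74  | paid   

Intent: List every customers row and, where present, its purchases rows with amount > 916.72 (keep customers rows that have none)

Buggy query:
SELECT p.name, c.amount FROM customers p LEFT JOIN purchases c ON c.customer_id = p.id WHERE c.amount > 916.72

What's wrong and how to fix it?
Bug: A WHERE condition on the right-hand table after LEFT JOIN drops unmatched parents

Fix: Move the right-table condition into the ON clause so unmatched parents are kept

Corrected query:
SELECT p.name, c.amount FROM customers p LEFT JOIN purchases c ON c.customer_id = p.id AND c.amount > 916.72

Result:
name  | amount 
------+--------
Dave  | 1438.48
Dave  | 1650.43
Alice | NULL   
Carol | 1201.11
Carol | 1981.26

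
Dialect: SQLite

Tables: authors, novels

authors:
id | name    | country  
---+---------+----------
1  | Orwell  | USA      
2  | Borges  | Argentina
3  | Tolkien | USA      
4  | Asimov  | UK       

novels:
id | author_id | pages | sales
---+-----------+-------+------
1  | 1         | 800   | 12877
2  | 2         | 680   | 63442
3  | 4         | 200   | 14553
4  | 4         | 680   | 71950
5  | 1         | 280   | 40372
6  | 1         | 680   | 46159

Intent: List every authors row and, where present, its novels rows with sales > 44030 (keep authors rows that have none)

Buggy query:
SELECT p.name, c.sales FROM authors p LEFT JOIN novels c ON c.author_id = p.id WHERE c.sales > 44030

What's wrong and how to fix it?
Bug: A WHERE condition on the right-hand table after LEFT JOIN drops unmatched parents

Fix: Put 'c.sales > 44030' in the JOIN's ON clause instead of WHERE

Corrected query:
SELECT p.name, c.sales FROM authors p LEFT JOIN novels c ON c.author_id = p.id AND c.sales > 44030

Result:
name    | sales
--------+------
Orwell  | 46159
Borges  | 63442
Tolkien | NULL 
Asimov  | 71950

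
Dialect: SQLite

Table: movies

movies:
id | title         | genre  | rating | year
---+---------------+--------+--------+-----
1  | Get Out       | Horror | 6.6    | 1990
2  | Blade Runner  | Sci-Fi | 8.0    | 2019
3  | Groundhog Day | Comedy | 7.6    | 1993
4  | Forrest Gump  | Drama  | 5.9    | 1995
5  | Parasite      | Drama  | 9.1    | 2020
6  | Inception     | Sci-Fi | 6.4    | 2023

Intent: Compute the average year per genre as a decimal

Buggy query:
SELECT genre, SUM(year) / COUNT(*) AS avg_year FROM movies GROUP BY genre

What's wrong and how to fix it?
Bug: Both operands are integers, so '/' performs integer division and truncates

Fix: Cast one side to REAL so the division keeps the fractional part

Corrected query:
SELECT genre, SUM(year) * 1.0 / COUNT(*) AS avg_year FROM movies GROUP BY genre

Result:
genre  | avg_year
-------+---------
Comedy | 1993    
Drama  | 2007.5  
Horror | 1990    
Sci-Fi | 2021    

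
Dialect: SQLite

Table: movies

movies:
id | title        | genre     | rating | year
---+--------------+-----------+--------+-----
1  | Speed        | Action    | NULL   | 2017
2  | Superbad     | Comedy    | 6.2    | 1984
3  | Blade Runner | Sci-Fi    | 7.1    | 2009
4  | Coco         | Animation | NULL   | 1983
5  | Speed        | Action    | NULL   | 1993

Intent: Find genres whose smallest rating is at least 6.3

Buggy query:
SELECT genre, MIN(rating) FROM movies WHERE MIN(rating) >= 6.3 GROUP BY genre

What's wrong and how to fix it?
Bug: Aggregates like MIN are computed per group after WHERE runs

Fix: Replace WHERE with HAVING after the GROUP BY

Corrected query:
SELECT genre, MIN(rating) FROM movies GROUP BY genre HAVING MIN(rating) >= 6.3

Result:
genre  | MIN(rating)
-------+------------
Sci-Fi | 7.1        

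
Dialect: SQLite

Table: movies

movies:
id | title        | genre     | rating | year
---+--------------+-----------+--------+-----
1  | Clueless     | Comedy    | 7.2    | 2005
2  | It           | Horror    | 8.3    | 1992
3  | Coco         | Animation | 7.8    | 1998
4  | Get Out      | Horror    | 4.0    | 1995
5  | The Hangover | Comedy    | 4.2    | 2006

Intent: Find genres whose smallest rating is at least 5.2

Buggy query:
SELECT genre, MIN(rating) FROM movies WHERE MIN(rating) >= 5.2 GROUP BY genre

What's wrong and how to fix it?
Bug: Aggregates like MIN are computed per group after WHERE runs

Fix: Replace WHERE with HAVING after the GROUP BY

Corrected query:
SELECT genre, MIN(rating) FROM movies GROUP BY genre HAVING MIN(rating) >= 5.2

Result:
genre     | MIN(rating)
----------+------------
Animation | 7.8        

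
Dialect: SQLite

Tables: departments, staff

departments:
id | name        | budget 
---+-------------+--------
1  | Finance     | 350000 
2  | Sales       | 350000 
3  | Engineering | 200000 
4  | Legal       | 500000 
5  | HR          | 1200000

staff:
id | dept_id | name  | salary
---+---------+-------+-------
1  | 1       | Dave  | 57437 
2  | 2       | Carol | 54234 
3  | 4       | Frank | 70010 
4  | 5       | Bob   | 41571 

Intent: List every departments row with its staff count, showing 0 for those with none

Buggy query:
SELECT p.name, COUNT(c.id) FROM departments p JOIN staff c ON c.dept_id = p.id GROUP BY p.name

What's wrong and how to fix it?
Bug: INNER JOIN drops departments rows that have no matching staff rows

Fix: Use LEFT JOIN so parents without children still appear (COUNT(c.id) gives 0)

Corrected query:
SELECT p.name, COUNT(c.id) FROM departments p LEFT JOIN staff c ON c.dept_id = p.id GROUP BY p.name

Result:
name        | COUNT(c.id)
------------+------------
Engineering | 0          
Finance     | 1          
HR          | 1          
Legal       | 1          
Sales       | 1          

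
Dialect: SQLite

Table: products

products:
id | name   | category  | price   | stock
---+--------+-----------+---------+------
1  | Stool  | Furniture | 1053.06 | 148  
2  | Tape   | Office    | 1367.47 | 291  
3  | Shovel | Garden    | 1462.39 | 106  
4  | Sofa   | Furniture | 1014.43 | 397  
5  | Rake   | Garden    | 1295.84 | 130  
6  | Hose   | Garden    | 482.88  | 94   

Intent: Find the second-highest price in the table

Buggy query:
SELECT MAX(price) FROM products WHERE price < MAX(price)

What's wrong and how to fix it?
Bug: The inner MAX is an aggregate inside WHERE, which is not allowed

Fix: Put the inner MAX in a scalar subquery

Corrected query:
SELECT MAX(price) FROM products WHERE price < (SELECT MAX(price) FROM products)

Result:
MAX(price)
----------
1367.47   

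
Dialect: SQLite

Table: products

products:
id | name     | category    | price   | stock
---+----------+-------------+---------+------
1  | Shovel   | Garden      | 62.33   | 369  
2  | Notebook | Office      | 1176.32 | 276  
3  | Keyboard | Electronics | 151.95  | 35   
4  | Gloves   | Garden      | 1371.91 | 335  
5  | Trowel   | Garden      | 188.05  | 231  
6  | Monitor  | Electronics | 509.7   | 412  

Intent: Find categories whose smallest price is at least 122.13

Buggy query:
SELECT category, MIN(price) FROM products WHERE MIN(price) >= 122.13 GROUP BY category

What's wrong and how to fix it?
Bug: Aggregates like MIN are computed per group after WHERE runs

Fix: Use HAVING for the per-group MIN condition

Corrected query:
SELECT category, MIN(price) FROM products GROUP BY category HAVING MIN(price) >= 122.13

Result:
category    | MIN(price)
------------+-----------
Electronics | 151.95    
Office      | 1176.32   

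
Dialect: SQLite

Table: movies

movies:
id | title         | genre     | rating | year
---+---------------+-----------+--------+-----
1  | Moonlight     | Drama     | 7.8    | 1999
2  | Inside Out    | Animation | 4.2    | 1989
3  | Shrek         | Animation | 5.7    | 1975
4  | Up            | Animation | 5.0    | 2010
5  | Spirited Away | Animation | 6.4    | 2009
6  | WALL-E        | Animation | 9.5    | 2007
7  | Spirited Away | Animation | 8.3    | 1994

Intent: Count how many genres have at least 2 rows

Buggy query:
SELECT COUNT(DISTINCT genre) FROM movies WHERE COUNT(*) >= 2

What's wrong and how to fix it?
Bug: WHERE filters individual rows, not groups, so a group-level COUNT is invalid there

Fix: Group first with HAVING COUNT(*) >= 2, then COUNT the resulting groups

Corrected query:
SELECT COUNT(*) FROM (SELECT genre FROM movies GROUP BY genre HAVING COUNT(*) >= 2)

Result:
COUNT(*)
--------
1       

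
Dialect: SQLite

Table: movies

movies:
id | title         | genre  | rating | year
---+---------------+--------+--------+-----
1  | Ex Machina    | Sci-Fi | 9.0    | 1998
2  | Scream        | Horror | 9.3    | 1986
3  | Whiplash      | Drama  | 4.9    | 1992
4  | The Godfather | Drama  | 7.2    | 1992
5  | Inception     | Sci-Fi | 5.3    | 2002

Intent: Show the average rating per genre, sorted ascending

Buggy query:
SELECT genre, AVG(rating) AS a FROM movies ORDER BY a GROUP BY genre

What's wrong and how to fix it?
Bug: GROUP BY must precede ORDER BY

Fix: Reorder: SELECT … FROM … GROUP BY … ORDER BY …

Corrected query:
SELECT genre, AVG(rating) AS a FROM movies GROUP BY genre ORDER BY a

Result:
genre  | a   
-------+-----
Drama  | 6.05
Sci-Fi | 7.15
Horror | 9.3 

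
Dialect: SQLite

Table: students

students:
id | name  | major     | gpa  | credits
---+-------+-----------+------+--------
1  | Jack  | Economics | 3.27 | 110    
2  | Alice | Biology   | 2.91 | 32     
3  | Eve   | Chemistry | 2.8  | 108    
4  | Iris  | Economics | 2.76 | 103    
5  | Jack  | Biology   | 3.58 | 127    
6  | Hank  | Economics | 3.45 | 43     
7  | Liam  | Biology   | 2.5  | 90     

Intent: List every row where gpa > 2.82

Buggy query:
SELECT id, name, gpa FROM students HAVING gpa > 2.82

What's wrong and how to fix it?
Bug: This is a non-aggregate query (no GROUP BY, no aggregates), so in SQLite the HAVING clause is invalid here; a row-level condition belongs in WHERE

Fix: Replace HAVING with WHERE since the condition applies to individual rows

Corrected query:
SELECT id, name, gpa FROM students WHERE gpa > 2.82

Result:
id | name  | gpa 
---+-------+-----
1  | Jack  | 3.27
2  | Alice | 2.91
5  | Jack  | 3.58
6  | Hank  | 3.45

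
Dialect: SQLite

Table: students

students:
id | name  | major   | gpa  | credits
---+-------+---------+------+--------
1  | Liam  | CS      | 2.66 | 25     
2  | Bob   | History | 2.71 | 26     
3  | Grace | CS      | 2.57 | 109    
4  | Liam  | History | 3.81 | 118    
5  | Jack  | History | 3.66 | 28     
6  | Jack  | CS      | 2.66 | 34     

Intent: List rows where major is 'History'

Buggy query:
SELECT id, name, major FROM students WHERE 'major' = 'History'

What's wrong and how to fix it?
Bug: Single quotes denote string literals in SQL; the column name is being compared as a constant string

Fix: Reference the column as major without single quotes

Corrected query:
SELECT id, name, major FROM students WHERE major = 'History'

Result:
id | name | major  
---+------+--------
2  | Bob  | History
4  | Liam | History
5  | Jack | History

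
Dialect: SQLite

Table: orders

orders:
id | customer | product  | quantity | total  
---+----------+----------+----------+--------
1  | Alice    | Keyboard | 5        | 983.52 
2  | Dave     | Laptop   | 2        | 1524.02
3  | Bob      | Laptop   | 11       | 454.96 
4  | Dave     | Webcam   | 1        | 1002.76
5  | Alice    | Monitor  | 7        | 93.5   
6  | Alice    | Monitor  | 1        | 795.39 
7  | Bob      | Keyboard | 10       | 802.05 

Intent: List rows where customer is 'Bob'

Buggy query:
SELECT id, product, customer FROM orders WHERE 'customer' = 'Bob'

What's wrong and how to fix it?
Bug: 'customer' in single quotes is a string literal, not the column; the comparison is literal-vs-literal and never true

Fix: Remove the quotes around the column name (or use double quotes for an identifier)

Corrected query:
SELECT id, product, customer FROM orders WHERE customer = 'Bob'

Result:
id | product  | customer
---+----------+---------
3  | Laptop   | Bob     
7  | Keyboard | Bob     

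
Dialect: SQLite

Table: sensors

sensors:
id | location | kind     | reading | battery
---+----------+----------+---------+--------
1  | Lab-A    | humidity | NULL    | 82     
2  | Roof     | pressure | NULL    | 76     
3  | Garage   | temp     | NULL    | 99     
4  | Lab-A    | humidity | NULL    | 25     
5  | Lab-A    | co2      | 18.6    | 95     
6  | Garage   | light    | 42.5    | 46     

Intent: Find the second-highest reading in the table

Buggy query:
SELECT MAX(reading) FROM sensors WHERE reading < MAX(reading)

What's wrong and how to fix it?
Bug: The inner MAX is an aggregate inside WHERE, which is not allowed

Fix: Put the inner MAX in a scalar subquery

Corrected query:
SELECT MAX(reading) FROM sensors WHERE reading < (SELECT MAX(reading) FROM sensors)

Result:
MAX(reading)
------------
18.6        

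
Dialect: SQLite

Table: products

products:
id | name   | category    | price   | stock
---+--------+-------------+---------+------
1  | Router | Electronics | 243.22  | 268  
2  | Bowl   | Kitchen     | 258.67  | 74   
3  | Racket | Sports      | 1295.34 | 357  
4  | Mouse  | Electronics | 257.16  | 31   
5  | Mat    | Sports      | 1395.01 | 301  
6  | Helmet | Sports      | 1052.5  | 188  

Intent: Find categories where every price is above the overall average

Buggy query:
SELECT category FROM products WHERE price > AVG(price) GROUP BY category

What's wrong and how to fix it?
Bug: AVG() is an aggregate; it can't sit directly in WHERE

Fix: Use a subquery for AVG and a HAVING MIN(...) filter so the condition holds for every row in the group

Corrected query:
SELECT category FROM products GROUP BY category HAVING MIN(price) > (SELECT AVG(price) FROM products)

Result:
category
--------
Sports  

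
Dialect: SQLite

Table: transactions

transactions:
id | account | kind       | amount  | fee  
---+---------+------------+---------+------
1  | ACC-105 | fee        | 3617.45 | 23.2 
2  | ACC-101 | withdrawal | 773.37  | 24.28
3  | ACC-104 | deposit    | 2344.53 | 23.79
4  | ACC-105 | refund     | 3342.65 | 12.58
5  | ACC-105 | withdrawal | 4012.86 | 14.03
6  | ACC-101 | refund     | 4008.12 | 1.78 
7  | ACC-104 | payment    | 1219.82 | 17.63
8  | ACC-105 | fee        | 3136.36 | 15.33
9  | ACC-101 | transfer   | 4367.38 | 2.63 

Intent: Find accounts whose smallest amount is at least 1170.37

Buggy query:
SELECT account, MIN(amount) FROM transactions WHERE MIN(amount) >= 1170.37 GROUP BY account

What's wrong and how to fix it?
Bug: MIN() in WHERE is a misuse of aggregate

Fix: Replace WHERE with HAVING after the GROUP BY

Corrected query:
SELECT account, MIN(amount) FROM transactions GROUP BY account HAVING MIN(amount) >= 1170.37

Result:
account | MIN(amount)
--------+------------
ACC-104 | 1219.82    
ACC-105 | 3136.36    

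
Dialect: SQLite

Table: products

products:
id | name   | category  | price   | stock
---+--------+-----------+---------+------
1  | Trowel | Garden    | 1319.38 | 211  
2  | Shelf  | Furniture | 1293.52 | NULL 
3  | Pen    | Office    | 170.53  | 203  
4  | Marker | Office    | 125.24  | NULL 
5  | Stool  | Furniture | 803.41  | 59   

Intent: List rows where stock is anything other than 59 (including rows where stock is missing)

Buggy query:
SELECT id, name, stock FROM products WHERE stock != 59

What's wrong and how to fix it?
Bug: 'stock != 59' is unknown when stock is NULL, so NULL rows are silently excluded

Fix: Handle NULL separately with IS NULL alongside the inequality

Corrected query:
SELECT id, name, stock FROM products WHERE stock != 59 OR stock IS NULL

Result:
id | name   | stock
---+--------+------
1  | Trowel | 211  
2  | Shelf  | NULL 
3  | Pen    | 203  
4  | Marker | NULL 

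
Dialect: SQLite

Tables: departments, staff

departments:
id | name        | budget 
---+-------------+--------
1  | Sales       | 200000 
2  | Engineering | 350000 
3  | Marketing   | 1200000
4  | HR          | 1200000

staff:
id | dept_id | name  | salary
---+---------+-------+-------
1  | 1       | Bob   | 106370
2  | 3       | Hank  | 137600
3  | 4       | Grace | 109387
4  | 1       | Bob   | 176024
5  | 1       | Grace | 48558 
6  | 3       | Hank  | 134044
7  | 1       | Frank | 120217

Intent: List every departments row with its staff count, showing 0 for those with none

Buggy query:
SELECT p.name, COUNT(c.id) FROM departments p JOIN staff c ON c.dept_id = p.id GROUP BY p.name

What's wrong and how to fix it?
Bug: An inner join excludes parents with zero children

Fix: Switch to LEFT JOIN to retain unmatched parent rows

Corrected query:
SELECT p.name, COUNT(c.id) FROM departments p LEFT JOIN staff c ON c.dept_id = p.id GROUP BY p.name

Result:
name        | COUNT(c.id)
------------+------------
Engineering | 0          
HR          | 1          
Marketing   | 2          
Sales       | 4          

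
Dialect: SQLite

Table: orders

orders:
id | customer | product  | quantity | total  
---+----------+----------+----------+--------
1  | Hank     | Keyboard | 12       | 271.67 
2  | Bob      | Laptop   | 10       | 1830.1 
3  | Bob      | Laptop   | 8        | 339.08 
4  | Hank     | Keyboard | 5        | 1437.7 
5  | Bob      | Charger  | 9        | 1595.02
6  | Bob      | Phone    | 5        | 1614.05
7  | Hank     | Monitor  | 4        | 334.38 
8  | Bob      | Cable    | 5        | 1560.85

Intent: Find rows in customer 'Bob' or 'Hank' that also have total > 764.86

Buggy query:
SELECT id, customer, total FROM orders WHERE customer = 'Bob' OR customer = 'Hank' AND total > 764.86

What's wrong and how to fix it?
Bug: AND binds tighter than OR, so this parses as customer = 'Bob' OR (customer = 'Hank' AND total > 764.86)

Fix: Add parentheses around the OR so the AND applies to both alternatives

Corrected query:
SELECT id, customer, total FROM orders WHERE (customer = 'Bob' OR customer = 'Hank') AND total > 764.86

Result:
id | customer | total  
---+----------+--------
2  | Bob      | 1830.1 
4  | Hank     | 1437.7 
5  | Bob      | 1595.02
6  | Bob      | 1614.05
8  | Bob      | 1560.85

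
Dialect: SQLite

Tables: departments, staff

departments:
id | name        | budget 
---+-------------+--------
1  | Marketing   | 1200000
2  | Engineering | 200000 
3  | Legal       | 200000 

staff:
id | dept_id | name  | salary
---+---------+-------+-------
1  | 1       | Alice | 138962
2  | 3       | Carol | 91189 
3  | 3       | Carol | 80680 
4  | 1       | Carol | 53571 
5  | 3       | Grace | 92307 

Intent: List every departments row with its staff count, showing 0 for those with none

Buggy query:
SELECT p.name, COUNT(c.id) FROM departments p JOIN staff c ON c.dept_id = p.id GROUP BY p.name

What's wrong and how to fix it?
Bug: INNER JOIN drops departments rows that have no matching staff rows

Fix: Use LEFT JOIN so parents without children still appear (COUNT(c.id) gives 0)

Corrected query:
SELECT p.name, COUNT(c.id) FROM departments p LEFT JOIN staff c ON c.dept_id = p.id GROUP BY p.name

Result:
name        | COUNT(c.id)
------------+------------
Engineering | 0          
Legal       | 3          
Marketing   | 2          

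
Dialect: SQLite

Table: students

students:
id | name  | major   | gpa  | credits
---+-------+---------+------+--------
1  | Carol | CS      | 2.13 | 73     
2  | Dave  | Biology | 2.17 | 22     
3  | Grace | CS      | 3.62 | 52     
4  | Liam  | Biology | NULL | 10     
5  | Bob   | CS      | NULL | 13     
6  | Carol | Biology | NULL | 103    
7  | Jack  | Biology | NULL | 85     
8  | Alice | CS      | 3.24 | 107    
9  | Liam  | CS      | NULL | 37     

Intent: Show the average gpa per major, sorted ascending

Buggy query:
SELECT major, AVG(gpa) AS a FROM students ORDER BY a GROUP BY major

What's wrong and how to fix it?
Bug: GROUP BY must precede ORDER BY

Fix: Move ORDER BY to the end, after GROUP BY

Corrected query:
SELECT major, AVG(gpa) AS a FROM students GROUP BY major ORDER BY a

Result:
major   | a       
--------+---------
Biology | 2.17    
CS      | 2.996667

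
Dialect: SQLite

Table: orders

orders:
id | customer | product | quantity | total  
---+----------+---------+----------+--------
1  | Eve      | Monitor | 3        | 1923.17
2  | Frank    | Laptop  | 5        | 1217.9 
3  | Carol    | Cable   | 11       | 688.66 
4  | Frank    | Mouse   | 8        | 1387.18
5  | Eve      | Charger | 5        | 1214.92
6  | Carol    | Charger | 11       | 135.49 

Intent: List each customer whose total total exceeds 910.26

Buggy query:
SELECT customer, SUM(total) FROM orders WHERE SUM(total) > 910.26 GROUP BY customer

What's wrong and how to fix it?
Bug: SUM(total) is an aggregate, but WHERE filters rows before aggregation

Fix: Move the aggregate condition to a HAVING clause

Corrected query:
SELECT customer, SUM(total) FROM orders GROUP BY customer HAVING SUM(total) > 910.26

Result:
customer | SUM(total)
---------+-----------
Eve      | 3138.09   
Frank    | 2605.08   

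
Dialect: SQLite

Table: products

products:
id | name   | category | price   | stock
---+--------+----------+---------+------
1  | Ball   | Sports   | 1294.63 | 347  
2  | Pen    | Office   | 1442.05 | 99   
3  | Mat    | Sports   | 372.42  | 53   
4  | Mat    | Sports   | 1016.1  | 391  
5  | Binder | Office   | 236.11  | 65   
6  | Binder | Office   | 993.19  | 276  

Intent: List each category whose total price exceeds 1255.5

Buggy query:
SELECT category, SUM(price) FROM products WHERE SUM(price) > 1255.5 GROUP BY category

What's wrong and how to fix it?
Bug: WHERE runs before GROUP BY, so aggregates aren't available there

Fix: Move the aggregate condition to a HAVING clause

Corrected query:
SELECT category, SUM(price) FROM products GROUP BY category HAVING SUM(price) > 1255.5

Result:
category | SUM(price)
---------+-----------
Office   | 2671.35   
Sports   | 2683.15   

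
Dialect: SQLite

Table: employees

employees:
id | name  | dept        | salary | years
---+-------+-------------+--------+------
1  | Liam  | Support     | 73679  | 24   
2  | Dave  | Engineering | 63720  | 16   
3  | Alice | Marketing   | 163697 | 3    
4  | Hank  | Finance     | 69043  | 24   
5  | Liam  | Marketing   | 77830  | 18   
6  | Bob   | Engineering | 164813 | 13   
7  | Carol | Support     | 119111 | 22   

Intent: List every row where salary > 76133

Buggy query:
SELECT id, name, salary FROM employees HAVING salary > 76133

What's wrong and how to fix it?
Bug: This is a non-aggregate query (no GROUP BY, no aggregates), so in SQLite the HAVING clause is invalid here; a row-level condition belongs in WHERE

Fix: Replace HAVING with WHERE since the condition applies to individual rows

Corrected query:
SELECT id, name, salary FROM employees WHERE salary > 76133

Result:
id | name  | salary
---+-------+-------
3  | Alice | 163697
5  | Liam  | 77830 
6  | Bob   | 164813
7  | Carol | 119111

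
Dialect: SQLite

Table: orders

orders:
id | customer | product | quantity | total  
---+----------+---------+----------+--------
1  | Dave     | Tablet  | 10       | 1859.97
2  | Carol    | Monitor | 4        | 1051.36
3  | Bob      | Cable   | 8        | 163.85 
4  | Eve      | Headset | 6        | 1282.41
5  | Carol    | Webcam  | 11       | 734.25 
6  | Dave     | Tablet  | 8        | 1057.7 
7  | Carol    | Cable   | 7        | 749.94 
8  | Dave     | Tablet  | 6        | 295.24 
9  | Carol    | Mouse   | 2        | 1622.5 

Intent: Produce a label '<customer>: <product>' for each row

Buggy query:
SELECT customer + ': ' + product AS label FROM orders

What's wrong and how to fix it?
Bug: SQLite uses || for string concatenation; + coerces text to numbers (yielding 0)

Fix: Use the || operator for string concatenation

Corrected query:
SELECT customer || ': ' || product AS label FROM orders

Result:
label         
--------------
Dave: Tablet  
Carol: Monitor
Bob: Cable    
Eve: Headset  
Carol: Webcam 
Dave: Tablet  
Carol: Cable  
Dave: Tablet  
Carol: Mouse  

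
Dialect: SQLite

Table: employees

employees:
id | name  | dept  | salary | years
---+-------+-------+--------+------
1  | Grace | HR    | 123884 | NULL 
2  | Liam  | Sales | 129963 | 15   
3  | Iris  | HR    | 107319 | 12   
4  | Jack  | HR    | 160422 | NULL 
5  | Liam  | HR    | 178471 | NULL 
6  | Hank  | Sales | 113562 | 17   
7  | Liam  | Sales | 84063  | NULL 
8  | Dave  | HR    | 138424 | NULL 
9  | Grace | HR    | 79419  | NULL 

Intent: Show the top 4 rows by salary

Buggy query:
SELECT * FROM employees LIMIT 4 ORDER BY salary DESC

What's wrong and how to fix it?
Bug: LIMIT must come after ORDER BY

Fix: Swap the clauses: ORDER BY first, then LIMIT

Corrected query:
SELECT * FROM employees ORDER BY salary DESC LIMIT 4

Result:
id | name | dept  | salary | years
---+------+-------+--------+------
5  | Liam | HR    | 178471 | NULL 
4  | Jack | HR    | 160422 | NULL 
8  | Dave | HR    | 138424 | NULL 
2  | Liam | Sales | 129963 | 15   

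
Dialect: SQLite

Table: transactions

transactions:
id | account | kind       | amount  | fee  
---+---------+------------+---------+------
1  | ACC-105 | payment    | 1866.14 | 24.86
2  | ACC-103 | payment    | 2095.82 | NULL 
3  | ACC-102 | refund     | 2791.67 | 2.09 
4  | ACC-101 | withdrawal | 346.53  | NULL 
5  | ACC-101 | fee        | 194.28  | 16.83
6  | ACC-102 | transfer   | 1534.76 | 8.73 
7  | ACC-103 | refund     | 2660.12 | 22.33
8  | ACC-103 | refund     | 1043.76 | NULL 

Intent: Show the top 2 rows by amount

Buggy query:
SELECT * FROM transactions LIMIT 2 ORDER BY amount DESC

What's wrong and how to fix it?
Bug: ORDER BY cannot follow LIMIT; LIMIT is the final clause

Fix: Swap the clauses: ORDER BY first, then LIMIT

Corrected query:
SELECT * FROM transactions ORDER BY amount DESC LIMIT 2

Result:
id | account | kind   | amount  | fee  
---+---------+--------+---------+------
3  | ACC-102 | refund | 2791.67 | 2.09 
7  | ACC-103 | refund | 2660.12 | 22.33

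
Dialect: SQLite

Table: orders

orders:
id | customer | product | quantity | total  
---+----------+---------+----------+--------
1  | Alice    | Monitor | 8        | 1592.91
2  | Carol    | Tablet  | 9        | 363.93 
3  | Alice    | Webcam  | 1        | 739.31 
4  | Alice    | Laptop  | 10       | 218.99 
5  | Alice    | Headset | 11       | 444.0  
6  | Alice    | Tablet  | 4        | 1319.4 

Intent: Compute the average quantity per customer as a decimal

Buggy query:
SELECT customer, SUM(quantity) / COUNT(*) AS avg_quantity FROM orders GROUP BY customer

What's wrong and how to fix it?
Bug: Both operands are integers, so '/' performs integer division and truncates

Fix: Cast one side to REAL so the division keeps the fractional part

Corrected query:
SELECT customer, SUM(quantity) * 1.0 / COUNT(*) AS avg_quantity FROM orders GROUP BY customer

Result:
customer | avg_quantity
---------+-------------
Alice    | 6.8         
Carol    | 9           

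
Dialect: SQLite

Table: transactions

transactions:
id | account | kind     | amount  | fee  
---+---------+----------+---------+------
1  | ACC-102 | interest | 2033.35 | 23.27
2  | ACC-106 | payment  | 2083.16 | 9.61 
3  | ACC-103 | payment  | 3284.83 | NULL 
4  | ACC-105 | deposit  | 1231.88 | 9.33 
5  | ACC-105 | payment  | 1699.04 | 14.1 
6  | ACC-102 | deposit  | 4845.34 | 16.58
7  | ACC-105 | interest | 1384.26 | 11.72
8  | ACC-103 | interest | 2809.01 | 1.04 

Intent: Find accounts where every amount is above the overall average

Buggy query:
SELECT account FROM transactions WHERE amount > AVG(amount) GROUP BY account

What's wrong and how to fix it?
Bug: AVG() is an aggregate; it can't sit directly in WHERE

Fix: Use a subquery for AVG and a HAVING MIN(...) filter so the condition holds for every row in the group

Corrected query:
SELECT account FROM transactions GROUP BY account HAVING MIN(amount) > (SELECT AVG(amount) FROM transactions)

Result:
account
-------
ACC-103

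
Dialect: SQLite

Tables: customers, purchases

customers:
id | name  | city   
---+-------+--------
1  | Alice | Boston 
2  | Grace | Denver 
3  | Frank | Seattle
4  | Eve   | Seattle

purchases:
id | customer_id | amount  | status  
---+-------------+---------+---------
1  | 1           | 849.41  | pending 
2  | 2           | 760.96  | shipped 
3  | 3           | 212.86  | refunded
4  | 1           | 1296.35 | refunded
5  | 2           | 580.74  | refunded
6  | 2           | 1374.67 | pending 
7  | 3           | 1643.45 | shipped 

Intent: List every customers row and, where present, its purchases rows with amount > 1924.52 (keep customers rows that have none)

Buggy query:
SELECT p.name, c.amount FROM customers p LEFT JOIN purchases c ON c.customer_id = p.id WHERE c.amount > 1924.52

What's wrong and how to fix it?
Bug: A WHERE condition on the right-hand table after LEFT JOIN drops unmatched parents

Fix: Move the right-table condition into the ON clause so unmatched parents are kept

Corrected query:
SELECT p.name, c.amount FROM customers p LEFT JOIN purchases c ON c.customer_id = p.id AND c.amount > 1924.52

Result:
name  | amount
------+-------
Alice | NULL  
Grace | NULL  
Frank | NULL  
Eve   | NULL  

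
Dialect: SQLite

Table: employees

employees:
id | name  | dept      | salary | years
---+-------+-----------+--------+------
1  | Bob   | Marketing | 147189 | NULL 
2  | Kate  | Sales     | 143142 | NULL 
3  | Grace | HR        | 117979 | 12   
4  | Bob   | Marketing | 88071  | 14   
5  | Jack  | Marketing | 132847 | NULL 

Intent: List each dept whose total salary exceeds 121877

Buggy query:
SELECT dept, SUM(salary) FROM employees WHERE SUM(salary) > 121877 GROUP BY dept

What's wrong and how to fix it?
Bug: WHERE runs before GROUP BY, so aggregates aren't available there

Fix: Use HAVING (which filters groups after aggregation) instead of WHERE

Corrected query:
SELECT dept, SUM(salary) FROM employees GROUP BY dept HAVING SUM(salary) > 121877

Result:
dept      | SUM(salary)
----------+------------
Marketing | 368107     
Sales     | 143142     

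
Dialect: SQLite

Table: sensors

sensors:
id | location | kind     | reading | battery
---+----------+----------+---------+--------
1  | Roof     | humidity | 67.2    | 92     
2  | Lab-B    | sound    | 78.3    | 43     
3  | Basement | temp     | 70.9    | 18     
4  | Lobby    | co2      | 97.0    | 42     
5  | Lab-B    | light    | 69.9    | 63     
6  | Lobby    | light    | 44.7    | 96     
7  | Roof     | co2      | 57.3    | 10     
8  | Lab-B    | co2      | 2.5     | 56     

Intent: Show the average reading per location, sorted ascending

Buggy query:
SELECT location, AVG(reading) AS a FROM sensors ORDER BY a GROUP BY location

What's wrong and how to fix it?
Bug: ORDER BY appears before GROUP BY; SQL clause order requires GROUP BY first

Fix: Reorder: SELECT … FROM … GROUP BY … ORDER BY …

Corrected query:
SELECT location, AVG(reading) AS a FROM sensors GROUP BY location ORDER BY a

Result:
location | a        
---------+----------
Lab-B    | 50.233333
Roof     | 62.25    
Lobby    | 70.85    
Basement | 70.9     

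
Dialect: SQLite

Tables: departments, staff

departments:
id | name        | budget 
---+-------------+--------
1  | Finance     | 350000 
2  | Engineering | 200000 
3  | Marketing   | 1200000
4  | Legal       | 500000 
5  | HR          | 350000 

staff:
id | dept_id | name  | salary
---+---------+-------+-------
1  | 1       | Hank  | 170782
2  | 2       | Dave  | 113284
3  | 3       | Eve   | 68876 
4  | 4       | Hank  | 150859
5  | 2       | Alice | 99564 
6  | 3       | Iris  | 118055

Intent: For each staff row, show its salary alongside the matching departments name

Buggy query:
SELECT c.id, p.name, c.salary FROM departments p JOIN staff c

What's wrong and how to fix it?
Bug: JOIN with no ON clause produces a cartesian product; every staff row pairs with every departments row

Fix: Specify the join condition linking the foreign key to the parent id

Corrected query:
SELECT c.id, p.name, c.salary FROM departments p JOIN staff c ON c.dept_id = p.id

Result:
id | name        | salary
---+-------------+-------
1  | Finance     | 170782
2  | Engineering | 113284
3  | Marketing   | 68876 
4  | Legal       | 150859
5  | Engineering | 99564 
6  | Marketing   | 118055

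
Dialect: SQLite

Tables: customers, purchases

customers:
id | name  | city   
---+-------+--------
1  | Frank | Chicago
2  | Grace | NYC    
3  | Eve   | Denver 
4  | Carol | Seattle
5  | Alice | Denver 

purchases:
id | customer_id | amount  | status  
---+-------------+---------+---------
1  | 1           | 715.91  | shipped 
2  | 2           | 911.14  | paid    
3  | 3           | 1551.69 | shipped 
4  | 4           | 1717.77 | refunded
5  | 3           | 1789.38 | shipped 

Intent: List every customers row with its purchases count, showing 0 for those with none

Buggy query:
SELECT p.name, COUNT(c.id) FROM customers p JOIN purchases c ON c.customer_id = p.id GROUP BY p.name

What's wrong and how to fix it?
Bug: An inner join excludes parents with zero children

Fix: Switch to LEFT JOIN to retain unmatched parent rows

Corrected query:
SELECT p.name, COUNT(c.id) FROM customers p LEFT JOIN purchases c ON c.customer_id = p.id GROUP BY p.name

Result:
name  | COUNT(c.id)
------+------------
Alice | 0          
Carol | 1          
Eve   | 2          
Frank | 1          
Grace | 1          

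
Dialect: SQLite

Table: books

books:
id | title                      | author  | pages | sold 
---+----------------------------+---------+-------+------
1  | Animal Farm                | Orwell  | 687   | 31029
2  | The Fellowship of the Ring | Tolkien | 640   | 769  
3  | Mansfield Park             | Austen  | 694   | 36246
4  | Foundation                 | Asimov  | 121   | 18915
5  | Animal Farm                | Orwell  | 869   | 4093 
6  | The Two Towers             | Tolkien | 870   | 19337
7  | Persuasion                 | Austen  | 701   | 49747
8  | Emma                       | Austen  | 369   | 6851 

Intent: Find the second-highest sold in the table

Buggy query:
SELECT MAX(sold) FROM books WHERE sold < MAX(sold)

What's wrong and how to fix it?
Bug: The inner MAX is an aggregate inside WHERE, which is not allowed

Fix: Put the inner MAX in a scalar subquery

Corrected query:
SELECT MAX(sold) FROM books WHERE sold < (SELECT MAX(sold) FROM books)

Result:
MAX(sold)
---------
36246    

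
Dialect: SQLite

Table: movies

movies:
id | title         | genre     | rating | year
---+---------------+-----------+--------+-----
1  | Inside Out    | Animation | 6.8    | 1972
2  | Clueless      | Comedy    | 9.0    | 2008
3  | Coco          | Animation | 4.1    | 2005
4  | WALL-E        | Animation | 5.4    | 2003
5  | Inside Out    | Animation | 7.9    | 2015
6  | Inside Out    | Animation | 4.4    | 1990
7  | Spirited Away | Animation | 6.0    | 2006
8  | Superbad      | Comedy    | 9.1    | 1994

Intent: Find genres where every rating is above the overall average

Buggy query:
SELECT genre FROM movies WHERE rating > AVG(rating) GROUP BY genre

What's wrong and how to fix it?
Bug: AVG() is an aggregate; it can't sit directly in WHERE

Fix: Use a subquery for AVG and a HAVING MIN(...) filter so the condition holds for every row in the group

Corrected query:
SELECT genre FROM movies GROUP BY genre HAVING MIN(rating) > (SELECT AVG(rating) FROM movies)

Result:
genre 
------
Comedy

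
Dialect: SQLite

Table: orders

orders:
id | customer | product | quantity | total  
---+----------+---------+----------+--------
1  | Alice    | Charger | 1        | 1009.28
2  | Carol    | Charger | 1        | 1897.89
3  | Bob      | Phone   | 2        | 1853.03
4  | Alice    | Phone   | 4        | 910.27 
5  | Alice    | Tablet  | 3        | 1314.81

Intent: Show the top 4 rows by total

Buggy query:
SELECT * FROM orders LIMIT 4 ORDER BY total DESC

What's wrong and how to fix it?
Bug: LIMIT must come after ORDER BY

Fix: Swap the clauses: ORDER BY first, then LIMIT

Corrected query:
SELECT * FROM orders ORDER BY total DESC LIMIT 4

Result:
id | customer | product | quantity | total  
---+----------+---------+----------+--------
2  | Carol    | Charger | 1        | 1897.89
3  | Bob      | Phone   | 2        | 1853.03
5  | Alice    | Tablet  | 3        | 1314.81
1  | Alice    | Charger | 1        | 1009.28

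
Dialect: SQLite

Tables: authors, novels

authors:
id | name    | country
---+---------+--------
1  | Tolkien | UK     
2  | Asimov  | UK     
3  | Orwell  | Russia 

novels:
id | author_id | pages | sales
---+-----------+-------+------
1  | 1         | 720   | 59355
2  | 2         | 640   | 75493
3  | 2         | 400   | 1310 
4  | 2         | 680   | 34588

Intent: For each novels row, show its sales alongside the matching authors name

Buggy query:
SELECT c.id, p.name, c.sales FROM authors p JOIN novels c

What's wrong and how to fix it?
Bug: Missing join condition: each novels row is matched to all authors rows instead of just its own

Fix: Specify the join condition linking the foreign key to the parent id

Corrected query:
SELECT c.id, p.name, c.sales FROM authors p JOIN novels c ON c.author_id = p.id

Result:
id | name    | sales
---+---------+------
1  | Tolkien | 59355
2  | Asimov  | 75493
3  | Asimov  | 1310 
4  | Asimov  | 34588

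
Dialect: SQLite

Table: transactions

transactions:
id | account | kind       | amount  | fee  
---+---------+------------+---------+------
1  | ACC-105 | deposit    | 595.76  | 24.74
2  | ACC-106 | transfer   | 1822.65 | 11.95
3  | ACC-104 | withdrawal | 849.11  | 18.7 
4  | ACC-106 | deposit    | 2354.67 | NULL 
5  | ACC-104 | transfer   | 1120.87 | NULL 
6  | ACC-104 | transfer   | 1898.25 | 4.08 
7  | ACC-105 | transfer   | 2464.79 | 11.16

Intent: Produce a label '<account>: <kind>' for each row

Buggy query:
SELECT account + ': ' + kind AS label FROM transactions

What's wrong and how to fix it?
Bug: '+' is numeric addition; on text columns SQLite converts them to 0 instead of concatenating

Fix: Use the || operator for string concatenation

Corrected query:
SELECT account || ': ' || kind AS label FROM transactions

Result:
label              
-------------------
ACC-105: deposit   
ACC-106: transfer  
ACC-104: withdrawal
ACC-106: deposit   
ACC-104: transfer  
ACC-104: transfer  
ACC-105: transfer  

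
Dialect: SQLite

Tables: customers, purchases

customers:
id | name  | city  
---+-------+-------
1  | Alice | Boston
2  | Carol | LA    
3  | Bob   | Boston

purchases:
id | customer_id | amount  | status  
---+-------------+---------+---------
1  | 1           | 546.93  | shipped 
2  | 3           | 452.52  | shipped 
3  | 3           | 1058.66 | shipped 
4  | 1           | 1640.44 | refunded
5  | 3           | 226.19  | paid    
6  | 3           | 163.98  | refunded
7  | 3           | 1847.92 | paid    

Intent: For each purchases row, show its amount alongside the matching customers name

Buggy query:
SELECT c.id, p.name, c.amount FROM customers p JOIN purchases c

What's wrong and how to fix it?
Bug: JOIN with no ON clause produces a cartesian product; every purchases row pairs with every customers row

Fix: Add ON c.customer_id = p.id to the JOIN

Corrected query:
SELECT c.id, p.name, c.amount FROM customers p JOIN purchases c ON c.customer_id = p.id

Result:
id | name  | amount 
---+-------+--------
1  | Alice | 546.93 
2  | Bob   | 452.52 
3  | Bob   | 1058.66
4  | Alice | 1640.44
5  | Bob   | 226.19 
6  | Bob   | 163.98 
7  | Bob   | 1847.92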